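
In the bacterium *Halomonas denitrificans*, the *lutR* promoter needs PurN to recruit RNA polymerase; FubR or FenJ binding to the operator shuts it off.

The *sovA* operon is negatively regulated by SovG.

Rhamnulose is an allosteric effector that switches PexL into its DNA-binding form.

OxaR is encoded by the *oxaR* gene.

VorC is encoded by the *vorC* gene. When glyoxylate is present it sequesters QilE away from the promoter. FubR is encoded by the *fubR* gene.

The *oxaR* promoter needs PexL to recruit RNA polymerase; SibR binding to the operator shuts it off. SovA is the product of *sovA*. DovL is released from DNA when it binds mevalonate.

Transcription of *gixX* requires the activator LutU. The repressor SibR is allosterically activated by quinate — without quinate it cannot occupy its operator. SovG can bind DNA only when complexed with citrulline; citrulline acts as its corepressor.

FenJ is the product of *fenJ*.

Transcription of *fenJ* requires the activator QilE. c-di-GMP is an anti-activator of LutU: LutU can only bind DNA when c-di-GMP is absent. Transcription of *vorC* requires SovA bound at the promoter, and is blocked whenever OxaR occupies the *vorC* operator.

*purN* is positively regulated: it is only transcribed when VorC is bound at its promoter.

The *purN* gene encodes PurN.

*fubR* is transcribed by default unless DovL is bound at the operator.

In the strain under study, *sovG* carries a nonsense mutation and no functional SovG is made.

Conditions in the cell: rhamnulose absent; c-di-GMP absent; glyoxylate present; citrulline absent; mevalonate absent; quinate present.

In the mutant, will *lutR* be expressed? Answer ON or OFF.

ON

Mevalonate is absent, so DovL is active.
With repressor DovL bound, *fubR* is not transcribed.
So FubR is not produced.
Glyoxylate is present, so QilE is inactive.
Required activator QilE is absent, so *fenJ* is not transcribed.
So FenJ is not produced.
SovG is non-functional in this strain, so it has no effect.
With no repressor bound, *sovA* is transcribed.
So SovA is produced and active.
Rhamnulose is absent, so PexL is inactive.
Quinate is present, so SibR is active.
With repressor SibR bound, *oxaR* is not transcribed.
So OxaR is not produced.
No repressor is bound and SovA is active, so *vorC* is transcribed.
So VorC is produced and active.
No repressor is bound and VorC is active, so *purN* is transcribed.
So PurN is produced and active.
No repressor is bound and PurN is active, so *lutR* is transcribed.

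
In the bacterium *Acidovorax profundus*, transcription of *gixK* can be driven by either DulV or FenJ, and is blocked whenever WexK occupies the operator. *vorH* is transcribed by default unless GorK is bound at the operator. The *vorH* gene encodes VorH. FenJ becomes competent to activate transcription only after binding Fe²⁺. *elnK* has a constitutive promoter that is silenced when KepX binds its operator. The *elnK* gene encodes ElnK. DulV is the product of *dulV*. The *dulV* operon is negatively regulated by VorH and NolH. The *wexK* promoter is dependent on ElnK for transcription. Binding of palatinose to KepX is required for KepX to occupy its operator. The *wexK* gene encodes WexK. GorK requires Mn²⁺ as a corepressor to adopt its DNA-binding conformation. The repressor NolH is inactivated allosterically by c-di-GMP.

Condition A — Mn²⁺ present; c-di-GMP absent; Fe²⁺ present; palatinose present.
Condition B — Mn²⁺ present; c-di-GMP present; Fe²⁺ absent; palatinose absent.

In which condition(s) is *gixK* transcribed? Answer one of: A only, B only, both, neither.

Condition A:
Mn²⁺ is present, so GorK is active.
With repressor GorK bound, *vorH* is not transcribed.
So VorH is not produced.
c-di-GMP is absent, so NolH is active.
With repressor NolH bound, *dulV* is not transcribed.
So DulV is not produced.
Fe²⁺ is present, so FenJ is active.
Palatinose is present, so KepX is active.
With repressor KepX bound, *elnK* is not transcribed.
So ElnK is not produced.
Required activator ElnK is absent, so *wexK* is not transcribed.
So WexK is not produced.
Activator FenJ is present, so *gixK* is transcribed.
→ *gixK* is ON in A.
Condition B:
Mn²⁺ is present, so GorK is active.
With repressor GorK bound, *vorH* is not transcribed.
So VorH is not produced.
c-di-GMP is present, so NolH is inactive.
With no repressor bound, *dulV* is transcribed.
So DulV is produced and active.
Fe²⁺ is absent, so FenJ is inactive.
Palatinose is absent, so KepX is inactive.
With no repressor bound, *elnK* is transcribed.
So ElnK is produced and active.
No repressor is bound and ElnK is active, so *wexK* is transcribed.
So WexK is produced and active.
With repressor WexK bound, *gixK* is not transcribed.
→ *gixK* is OFF in B.

A only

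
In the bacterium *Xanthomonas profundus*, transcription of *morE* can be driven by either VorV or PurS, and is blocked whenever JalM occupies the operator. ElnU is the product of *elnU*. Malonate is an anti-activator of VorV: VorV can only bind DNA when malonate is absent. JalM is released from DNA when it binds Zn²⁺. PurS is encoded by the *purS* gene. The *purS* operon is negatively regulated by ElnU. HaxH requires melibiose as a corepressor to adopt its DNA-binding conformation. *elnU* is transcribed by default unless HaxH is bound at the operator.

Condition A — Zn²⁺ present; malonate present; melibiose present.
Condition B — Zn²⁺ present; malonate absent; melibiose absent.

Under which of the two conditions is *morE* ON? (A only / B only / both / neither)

both

Condition A:
Zn²⁺ is present, so JalM is inactive.
Malonate is present, so VorV is inactive.
Melibiose is present, so HaxH is active.
With repressor HaxH bound, *elnU* is not transcribed.
So ElnU is not produced.
With no repressor bound, *purS* is transcribed.
So PurS is produced and active.
Activator PurS is present, so *morE* is transcribed.
→ *morE* is ON in A.
Condition B:
Zn²⁺ is present, so JalM is inactive.
Malonate is absent, so VorV is active.
Melibiose is absent, so HaxH is inactive.
With no repressor bound, *elnU* is transcribed.
So ElnU is produced and active.
With repressor ElnU bound, *purS* is not transcribed.
So PurS is not produced.
Activator VorV is present, so *morE* is transcribed.
→ *morE* is ON in B.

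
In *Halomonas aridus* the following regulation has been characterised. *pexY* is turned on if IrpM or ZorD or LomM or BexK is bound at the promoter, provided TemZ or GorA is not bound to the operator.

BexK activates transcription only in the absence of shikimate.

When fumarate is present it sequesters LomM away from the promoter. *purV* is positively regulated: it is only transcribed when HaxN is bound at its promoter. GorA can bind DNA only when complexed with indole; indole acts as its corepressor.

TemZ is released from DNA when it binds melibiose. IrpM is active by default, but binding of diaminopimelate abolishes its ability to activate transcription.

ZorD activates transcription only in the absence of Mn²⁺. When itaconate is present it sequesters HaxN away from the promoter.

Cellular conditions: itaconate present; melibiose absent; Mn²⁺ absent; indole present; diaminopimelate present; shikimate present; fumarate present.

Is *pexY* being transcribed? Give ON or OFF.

Melibiose is absent, so TemZ is active.
Diaminopimelate is present, so IrpM is inactive.
Indole is present, so GorA is active.
Mn²⁺ is absent, so ZorD is active.
Fumarate is present, so LomM is inactive.
Shikimate is present, so BexK is inactive.
With repressor TemZ bound, *pexY* is not transcribed.

OFF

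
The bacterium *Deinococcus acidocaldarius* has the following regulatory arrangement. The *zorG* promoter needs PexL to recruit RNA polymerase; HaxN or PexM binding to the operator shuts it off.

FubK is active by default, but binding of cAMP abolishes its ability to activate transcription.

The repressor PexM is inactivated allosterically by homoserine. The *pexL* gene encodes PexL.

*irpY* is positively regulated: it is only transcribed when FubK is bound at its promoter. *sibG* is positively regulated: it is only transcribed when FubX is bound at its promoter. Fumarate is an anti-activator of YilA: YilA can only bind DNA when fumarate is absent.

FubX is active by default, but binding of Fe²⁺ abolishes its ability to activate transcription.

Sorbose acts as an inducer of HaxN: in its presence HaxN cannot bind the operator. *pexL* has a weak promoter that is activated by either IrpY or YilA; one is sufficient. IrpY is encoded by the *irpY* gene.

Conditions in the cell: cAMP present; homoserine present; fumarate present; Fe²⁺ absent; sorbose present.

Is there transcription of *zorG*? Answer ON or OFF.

OFF

cAMP is present, so FubK is inactive.
Required activator FubK is absent, so *irpY* is not transcribed.
So IrpY is not produced.
Fumarate is present, so YilA is inactive.
No activator is available at the *pexL* promoter, so *pexL* is not transcribed.
So PexL is not produced.
Sorbose is present, so HaxN is inactive.
Homoserine is present, so PexM is inactive.
Required activator PexL is absent, so *zorG* is not transcribed.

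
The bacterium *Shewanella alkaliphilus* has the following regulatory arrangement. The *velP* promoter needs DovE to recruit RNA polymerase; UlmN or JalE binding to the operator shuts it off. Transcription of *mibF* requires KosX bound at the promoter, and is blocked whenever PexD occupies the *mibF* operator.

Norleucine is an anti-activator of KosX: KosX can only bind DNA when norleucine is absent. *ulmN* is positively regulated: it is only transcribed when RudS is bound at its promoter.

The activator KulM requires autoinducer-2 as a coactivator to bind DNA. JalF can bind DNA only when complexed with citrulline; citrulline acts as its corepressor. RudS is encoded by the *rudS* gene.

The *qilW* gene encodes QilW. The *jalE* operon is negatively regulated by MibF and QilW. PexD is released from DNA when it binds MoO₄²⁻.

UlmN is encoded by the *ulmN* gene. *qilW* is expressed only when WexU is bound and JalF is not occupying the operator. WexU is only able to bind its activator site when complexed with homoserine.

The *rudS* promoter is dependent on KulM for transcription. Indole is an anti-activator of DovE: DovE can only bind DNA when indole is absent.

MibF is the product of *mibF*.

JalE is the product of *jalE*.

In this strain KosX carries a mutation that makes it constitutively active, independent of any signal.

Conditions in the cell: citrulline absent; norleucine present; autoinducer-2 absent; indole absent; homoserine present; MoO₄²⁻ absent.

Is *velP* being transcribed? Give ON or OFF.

Autoinducer-2 is absent, so KulM is inactive.
Required activator KulM is absent, so *rudS* is not transcribed.
So RudS is not produced.
Required activator RudS is absent, so *ulmN* is not transcribed.
So UlmN is not produced.
MoO₄²⁻ is absent, so PexD is active.
KosX is constitutively active in this strain.
With repressor PexD bound, *mibF* is not transcribed.
So MibF is not produced.
Homoserine is present, so WexU is active.
Citrulline is absent, so JalF is inactive.
No repressor is bound and WexU is active, so *qilW* is transcribed.
So QilW is produced and active.
With repressor QilW bound, *jalE* is not transcribed.
So JalE is not produced.
Indole is absent, so DovE is active.
No repressor is bound and DovE is active, so *velP* is transcribed.

ON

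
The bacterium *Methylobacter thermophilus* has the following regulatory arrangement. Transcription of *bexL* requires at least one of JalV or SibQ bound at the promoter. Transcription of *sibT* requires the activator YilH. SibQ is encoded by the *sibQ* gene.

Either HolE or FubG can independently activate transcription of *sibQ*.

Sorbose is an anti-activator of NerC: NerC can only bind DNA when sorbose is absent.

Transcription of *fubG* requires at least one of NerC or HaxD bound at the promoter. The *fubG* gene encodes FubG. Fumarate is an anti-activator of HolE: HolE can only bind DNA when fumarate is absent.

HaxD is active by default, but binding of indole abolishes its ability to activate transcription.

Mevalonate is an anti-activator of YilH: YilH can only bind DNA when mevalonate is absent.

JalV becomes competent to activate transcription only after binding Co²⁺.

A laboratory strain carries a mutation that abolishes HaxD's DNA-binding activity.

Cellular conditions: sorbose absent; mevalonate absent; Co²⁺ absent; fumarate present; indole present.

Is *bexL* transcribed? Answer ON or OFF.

ON

Co²⁺ is absent, so JalV is inactive.
Fumarate is present, so HolE is inactive.
Sorbose is absent, so NerC is active.
HaxD is non-functional in this strain, so it has no effect.
Activator NerC is present, so *fubG* is transcribed.
So FubG is produced and active.
Activator FubG is present, so *sibQ* is transcribed.
So SibQ is produced and active.
Activator SibQ is present, so *bexL* is transcribed.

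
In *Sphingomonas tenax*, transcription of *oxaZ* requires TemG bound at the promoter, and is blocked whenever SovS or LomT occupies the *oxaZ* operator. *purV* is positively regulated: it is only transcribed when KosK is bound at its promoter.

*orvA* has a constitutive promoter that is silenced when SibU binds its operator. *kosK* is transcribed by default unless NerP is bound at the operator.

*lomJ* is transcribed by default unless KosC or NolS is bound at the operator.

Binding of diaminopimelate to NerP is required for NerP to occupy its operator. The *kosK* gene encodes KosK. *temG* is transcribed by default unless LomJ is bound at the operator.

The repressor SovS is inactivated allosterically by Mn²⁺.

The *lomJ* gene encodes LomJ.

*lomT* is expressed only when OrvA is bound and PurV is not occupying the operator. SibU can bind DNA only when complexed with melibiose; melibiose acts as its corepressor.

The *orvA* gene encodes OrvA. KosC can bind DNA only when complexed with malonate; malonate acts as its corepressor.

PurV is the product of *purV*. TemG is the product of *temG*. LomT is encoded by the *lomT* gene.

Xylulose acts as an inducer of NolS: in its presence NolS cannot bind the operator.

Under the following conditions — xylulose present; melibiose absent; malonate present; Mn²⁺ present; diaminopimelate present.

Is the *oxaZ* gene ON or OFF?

OFF

Mn²⁺ is present, so SovS is inactive.
Malonate is present, so KosC is active.
Xylulose is present, so NolS is inactive.
With repressor KosC bound, *lomJ* is not transcribed.
So LomJ is not produced.
With no repressor bound, *temG* is transcribed.
So TemG is produced and active.
Melibiose is absent, so SibU is inactive.
With no repressor bound, *orvA* is transcribed.
So OrvA is produced and active.
Diaminopimelate is present, so NerP is active.
With repressor NerP bound, *kosK* is not transcribed.
So KosK is not produced.
Required activator KosK is absent, so *purV* is not transcribed.
So PurV is not produced.
No repressor is bound and OrvA is active, so *lomT* is transcribed.
So LomT is produced and active.
With repressor LomT bound, *oxaZ* is not transcribed.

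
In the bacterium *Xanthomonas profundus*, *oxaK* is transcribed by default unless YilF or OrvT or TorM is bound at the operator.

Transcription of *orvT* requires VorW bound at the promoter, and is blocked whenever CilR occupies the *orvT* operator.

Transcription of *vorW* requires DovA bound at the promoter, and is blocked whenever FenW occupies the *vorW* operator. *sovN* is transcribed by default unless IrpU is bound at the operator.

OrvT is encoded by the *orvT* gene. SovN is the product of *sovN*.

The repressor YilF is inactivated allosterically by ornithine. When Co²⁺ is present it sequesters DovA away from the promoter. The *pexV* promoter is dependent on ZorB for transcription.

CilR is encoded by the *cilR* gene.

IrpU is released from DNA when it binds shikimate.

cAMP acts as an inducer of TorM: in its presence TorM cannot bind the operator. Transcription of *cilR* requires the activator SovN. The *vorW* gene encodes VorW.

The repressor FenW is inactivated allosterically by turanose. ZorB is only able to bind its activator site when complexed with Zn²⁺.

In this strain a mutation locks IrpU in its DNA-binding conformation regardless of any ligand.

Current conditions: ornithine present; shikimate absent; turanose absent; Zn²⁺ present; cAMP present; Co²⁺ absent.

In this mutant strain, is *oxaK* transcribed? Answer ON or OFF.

ON

Ornithine is present, so YilF is inactive.
Co²⁺ is absent, so DovA is active.
Turanose is absent, so FenW is active.
With repressor FenW bound, *vorW* is not transcribed.
So VorW is not produced.
IrpU is constitutively active in this strain.
With repressor IrpU bound, *sovN* is not transcribed.
So SovN is not produced.
Required activator SovN is absent, so *cilR* is not transcribed.
So CilR is not produced.
Required activator VorW is absent, so *orvT* is not transcribed.
So OrvT is not produced.
cAMP is present, so TorM is inactive.
With no repressor bound, *oxaK* is transcribed.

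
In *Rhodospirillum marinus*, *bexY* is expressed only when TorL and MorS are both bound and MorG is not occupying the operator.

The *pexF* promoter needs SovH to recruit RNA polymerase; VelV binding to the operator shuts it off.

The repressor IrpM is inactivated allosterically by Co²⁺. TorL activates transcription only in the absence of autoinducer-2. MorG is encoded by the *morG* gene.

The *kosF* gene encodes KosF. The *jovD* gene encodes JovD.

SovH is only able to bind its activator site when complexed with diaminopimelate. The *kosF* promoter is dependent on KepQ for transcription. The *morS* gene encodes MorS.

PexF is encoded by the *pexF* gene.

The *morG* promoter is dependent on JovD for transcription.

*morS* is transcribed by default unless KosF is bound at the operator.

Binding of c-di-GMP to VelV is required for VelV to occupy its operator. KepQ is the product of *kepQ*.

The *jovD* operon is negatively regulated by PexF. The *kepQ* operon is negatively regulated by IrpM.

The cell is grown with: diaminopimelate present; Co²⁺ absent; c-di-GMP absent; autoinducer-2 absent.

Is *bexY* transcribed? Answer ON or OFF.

Autoinducer-2 is absent, so TorL is active.
Co²⁺ is absent, so IrpM is active.
With repressor IrpM bound, *kepQ* is not transcribed.
So KepQ is not produced.
Required activator KepQ is absent, so *kosF* is not transcribed.
So KosF is not produced.
With no repressor bound, *morS* is transcribed.
So MorS is produced and active.
Diaminopimelate is present, so SovH is active.
c-di-GMP is absent, so VelV is inactive.
No repressor is bound and SovH is active, so *pexF* is transcribed.
So PexF is produced and active.
With repressor PexF bound, *jovD* is not transcribed.
So JovD is not produced.
Required activator JovD is absent, so *morG* is not transcribed.
So MorG is not produced.
No repressor is bound and TorL and MorS are active, so *bexY* is transcribed.

ON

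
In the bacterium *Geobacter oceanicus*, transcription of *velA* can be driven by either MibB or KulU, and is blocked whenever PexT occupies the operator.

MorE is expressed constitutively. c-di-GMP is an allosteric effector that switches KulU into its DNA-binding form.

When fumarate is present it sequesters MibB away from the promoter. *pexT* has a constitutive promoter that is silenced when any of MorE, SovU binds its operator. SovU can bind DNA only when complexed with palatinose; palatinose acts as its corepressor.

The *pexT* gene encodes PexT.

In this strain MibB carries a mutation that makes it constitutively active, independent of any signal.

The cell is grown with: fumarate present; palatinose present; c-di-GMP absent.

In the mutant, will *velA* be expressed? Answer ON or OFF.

ON

MibB is constitutively active in this strain.
MorE is produced constitutively and is active.
Palatinose is present, so SovU is active.
With repressor MorE bound, *pexT* is not transcribed.
So PexT is not produced.
c-di-GMP is absent, so KulU is inactive.
Activator MibB is present, so *velA* is transcribed.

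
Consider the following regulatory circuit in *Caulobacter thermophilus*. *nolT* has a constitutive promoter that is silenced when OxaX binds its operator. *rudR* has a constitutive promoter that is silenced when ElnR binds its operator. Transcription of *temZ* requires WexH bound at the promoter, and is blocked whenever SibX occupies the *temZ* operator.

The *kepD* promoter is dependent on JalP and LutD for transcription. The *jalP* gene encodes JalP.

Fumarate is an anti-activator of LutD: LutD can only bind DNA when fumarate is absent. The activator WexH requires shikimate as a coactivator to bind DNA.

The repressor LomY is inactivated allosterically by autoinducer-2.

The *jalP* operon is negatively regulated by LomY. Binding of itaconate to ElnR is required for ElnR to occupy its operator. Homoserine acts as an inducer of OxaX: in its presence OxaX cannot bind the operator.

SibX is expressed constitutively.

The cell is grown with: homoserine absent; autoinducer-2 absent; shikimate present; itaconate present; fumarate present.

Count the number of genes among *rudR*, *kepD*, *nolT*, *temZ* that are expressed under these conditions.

Itaconate is present, so ElnR is active.
With repressor ElnR bound, *rudR* is not transcribed.
→ *rudR* is OFF.
Autoinducer-2 is absent, so LomY is active.
With repressor LomY bound, *jalP* is not transcribed.
So JalP is not produced.
Fumarate is present, so LutD is inactive.
Required activator JalP is absent, so *kepD* is not transcribed.
→ *kepD* is OFF.
Homoserine is absent, so OxaX is active.
With repressor OxaX bound, *nolT* is not transcribed.
→ *nolT* is OFF.
Shikimate is present, so WexH is active.
SibX is produced constitutively and is active.
With repressor SibX bound, *temZ* is not transcribed.
→ *temZ* is OFF.
0 of the 4 genes are transcribed.

0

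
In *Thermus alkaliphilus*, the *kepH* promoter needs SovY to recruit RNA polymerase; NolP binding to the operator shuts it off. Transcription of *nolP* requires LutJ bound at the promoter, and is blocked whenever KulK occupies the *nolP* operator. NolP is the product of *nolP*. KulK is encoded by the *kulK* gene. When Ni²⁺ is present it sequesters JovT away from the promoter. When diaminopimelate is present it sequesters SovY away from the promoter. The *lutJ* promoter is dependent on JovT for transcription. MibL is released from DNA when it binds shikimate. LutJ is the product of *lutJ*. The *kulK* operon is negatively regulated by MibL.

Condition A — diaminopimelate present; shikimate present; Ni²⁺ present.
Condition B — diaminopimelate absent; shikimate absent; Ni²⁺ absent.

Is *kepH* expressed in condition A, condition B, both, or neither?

Condition A:
Diaminopimelate is present, so SovY is inactive.
Shikimate is present, so MibL is inactive.
With no repressor bound, *kulK* is transcribed.
So KulK is produced and active.
Ni²⁺ is present, so JovT is inactive.
Required activator JovT is absent, so *lutJ* is not transcribed.
So LutJ is not produced.
With repressor KulK bound, *nolP* is not transcribed.
So NolP is not produced.
Required activator SovY is absent, so *kepH* is not transcribed.
→ *kepH* is OFF in A.
Condition B:
Diaminopimelate is absent, so SovY is active.
Shikimate is absent, so MibL is active.
With repressor MibL bound, *kulK* is not transcribed.
So KulK is not produced.
Ni²⁺ is absent, so JovT is active.
No repressor is bound and JovT is active, so *lutJ* is transcribed.
So LutJ is produced and active.
No repressor is bound and LutJ is active, so *nolP* is transcribed.
So NolP is produced and active.
With repressor NolP bound, *kepH* is not transcribed.
→ *kepH* is OFF in B.

neither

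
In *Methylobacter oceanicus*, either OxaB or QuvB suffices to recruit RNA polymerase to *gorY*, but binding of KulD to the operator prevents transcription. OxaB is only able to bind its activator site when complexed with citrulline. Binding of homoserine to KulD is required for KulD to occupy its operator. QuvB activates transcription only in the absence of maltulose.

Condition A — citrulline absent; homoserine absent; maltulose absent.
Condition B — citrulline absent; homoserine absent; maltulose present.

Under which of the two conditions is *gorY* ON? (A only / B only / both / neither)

Condition A:
Citrulline is absent, so OxaB is inactive.
Homoserine is absent, so KulD is inactive.
Maltulose is absent, so QuvB is active.
Activator QuvB is present, so *gorY* is transcribed.
→ *gorY* is ON in A.
Condition B:
Citrulline is absent, so OxaB is inactive.
Homoserine is absent, so KulD is inactive.
Maltulose is present, so QuvB is inactive.
No activator is available at the *gorY* promoter, so *gorY* is not transcribed.
→ *gorY* is OFF in B.

A only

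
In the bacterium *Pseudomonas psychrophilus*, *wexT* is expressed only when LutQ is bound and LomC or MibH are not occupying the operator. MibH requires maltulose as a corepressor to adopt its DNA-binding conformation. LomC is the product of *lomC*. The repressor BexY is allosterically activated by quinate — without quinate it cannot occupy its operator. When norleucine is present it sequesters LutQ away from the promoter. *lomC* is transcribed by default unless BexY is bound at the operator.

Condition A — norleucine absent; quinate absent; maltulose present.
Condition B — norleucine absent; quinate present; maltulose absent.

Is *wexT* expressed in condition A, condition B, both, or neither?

Condition A:
Norleucine is absent, so LutQ is active.
Quinate is absent, so BexY is inactive.
With no repressor bound, *lomC* is transcribed.
So LomC is produced and active.
Maltulose is present, so MibH is active.
With repressor LomC bound, *wexT* is not transcribed.
→ *wexT* is OFF in A.
Condition B:
Norleucine is absent, so LutQ is active.
Quinate is present, so BexY is active.
With repressor BexY bound, *lomC* is not transcribed.
So LomC is not produced.
Maltulose is absent, so MibH is inactive.
No repressor is bound and LutQ is active, so *wexT* is transcribed.
→ *wexT* is ON in B.

B only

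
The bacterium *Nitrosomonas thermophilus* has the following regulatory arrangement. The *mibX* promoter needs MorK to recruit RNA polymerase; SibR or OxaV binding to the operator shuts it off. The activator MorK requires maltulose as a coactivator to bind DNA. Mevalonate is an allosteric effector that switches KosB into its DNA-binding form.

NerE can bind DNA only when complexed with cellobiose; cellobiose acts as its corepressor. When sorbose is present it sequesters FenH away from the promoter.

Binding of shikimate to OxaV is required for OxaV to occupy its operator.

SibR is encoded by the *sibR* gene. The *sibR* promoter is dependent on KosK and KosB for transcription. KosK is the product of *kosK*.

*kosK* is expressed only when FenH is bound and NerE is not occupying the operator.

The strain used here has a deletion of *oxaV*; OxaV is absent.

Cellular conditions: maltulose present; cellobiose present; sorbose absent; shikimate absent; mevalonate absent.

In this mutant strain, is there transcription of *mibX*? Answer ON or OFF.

ON

Sorbose is absent, so FenH is active.
Cellobiose is present, so NerE is active.
With repressor NerE bound, *kosK* is not transcribed.
So KosK is not produced.
Mevalonate is absent, so KosB is inactive.
Required activator KosK is absent, so *sibR* is not transcribed.
So SibR is not produced.
Maltulose is present, so MorK is active.
OxaV is non-functional in this strain, so it has no effect.
No repressor is bound and MorK is active, so *mibX* is transcribed.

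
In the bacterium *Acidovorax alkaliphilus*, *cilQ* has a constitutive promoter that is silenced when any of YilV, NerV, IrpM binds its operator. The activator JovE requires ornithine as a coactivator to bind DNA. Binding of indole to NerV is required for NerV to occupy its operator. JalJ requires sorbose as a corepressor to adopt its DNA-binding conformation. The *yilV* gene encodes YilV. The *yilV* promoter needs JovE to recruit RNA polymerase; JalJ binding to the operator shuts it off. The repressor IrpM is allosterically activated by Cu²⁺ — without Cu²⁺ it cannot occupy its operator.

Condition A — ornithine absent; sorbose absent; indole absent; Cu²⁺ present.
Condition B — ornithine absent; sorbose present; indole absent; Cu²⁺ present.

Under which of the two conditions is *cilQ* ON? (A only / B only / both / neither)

Condition A:
Ornithine is absent, so JovE is inactive.
Sorbose is absent, so JalJ is inactive.
Required activator JovE is absent, so *yilV* is not transcribed.
So YilV is not produced.
Indole is absent, so NerV is inactive.
Cu²⁺ is present, so IrpM is active.
With repressor IrpM bound, *cilQ* is not transcribed.
→ *cilQ* is OFF in A.
Condition B:
Ornithine is absent, so JovE is inactive.
Sorbose is present, so JalJ is active.
With repressor JalJ bound, *yilV* is not transcribed.
So YilV is not produced.
Indole is absent, so NerV is inactive.
Cu²⁺ is present, so IrpM is active.
With repressor IrpM bound, *cilQ* is not transcribed.
→ *cilQ* is OFF in B.

neither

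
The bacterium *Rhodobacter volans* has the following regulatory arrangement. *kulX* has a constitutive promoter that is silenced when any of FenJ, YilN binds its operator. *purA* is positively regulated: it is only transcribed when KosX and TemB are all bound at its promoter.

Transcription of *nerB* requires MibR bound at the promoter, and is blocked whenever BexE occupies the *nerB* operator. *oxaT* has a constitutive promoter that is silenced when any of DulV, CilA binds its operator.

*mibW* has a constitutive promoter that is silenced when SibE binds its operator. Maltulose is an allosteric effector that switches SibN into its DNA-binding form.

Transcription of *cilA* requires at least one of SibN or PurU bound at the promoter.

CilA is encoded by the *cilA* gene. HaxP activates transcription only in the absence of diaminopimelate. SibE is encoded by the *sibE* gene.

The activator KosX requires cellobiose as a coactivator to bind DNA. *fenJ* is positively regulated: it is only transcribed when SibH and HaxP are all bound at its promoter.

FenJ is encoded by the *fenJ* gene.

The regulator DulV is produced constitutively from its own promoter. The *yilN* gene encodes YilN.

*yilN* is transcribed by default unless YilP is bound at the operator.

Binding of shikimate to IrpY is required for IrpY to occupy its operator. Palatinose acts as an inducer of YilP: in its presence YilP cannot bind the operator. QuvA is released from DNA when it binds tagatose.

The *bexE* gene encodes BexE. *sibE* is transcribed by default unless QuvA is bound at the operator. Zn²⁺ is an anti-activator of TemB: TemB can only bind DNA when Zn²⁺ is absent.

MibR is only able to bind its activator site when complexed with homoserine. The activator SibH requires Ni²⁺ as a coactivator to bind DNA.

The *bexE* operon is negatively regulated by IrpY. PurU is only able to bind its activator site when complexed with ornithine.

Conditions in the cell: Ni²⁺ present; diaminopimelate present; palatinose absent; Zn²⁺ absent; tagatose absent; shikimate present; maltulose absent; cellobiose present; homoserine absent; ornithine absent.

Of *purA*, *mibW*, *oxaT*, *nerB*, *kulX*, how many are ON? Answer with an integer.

3

Cellobiose is present, so KosX is active.
Zn²⁺ is absent, so TemB is active.
No repressor is bound and KosX and TemB are active, so *purA* is transcribed.
→ *purA* is ON.
Tagatose is absent, so QuvA is active.
With repressor QuvA bound, *sibE* is not transcribed.
So SibE is not produced.
With no repressor bound, *mibW* is transcribed.
→ *mibW* is ON.
DulV is produced constitutively and is active.
Maltulose is absent, so SibN is inactive.
Ornithine is absent, so PurU is inactive.
No activator is available at the *cilA* promoter, so *cilA* is not transcribed.
So CilA is not produced.
With repressor DulV bound, *oxaT* is not transcribed.
→ *oxaT* is OFF.
Homoserine is absent, so MibR is inactive.
Shikimate is present, so IrpY is active.
With repressor IrpY bound, *bexE* is not transcribed.
So BexE is not produced.
Required activator MibR is absent, so *nerB* is not transcribed.
→ *nerB* is OFF.
Ni²⁺ is present, so SibH is active.
Diaminopimelate is present, so HaxP is inactive.
Required activator HaxP is absent, so *fenJ* is not transcribed.
So FenJ is not produced.
Palatinose is absent, so YilP is active.
With repressor YilP bound, *yilN* is not transcribed.
So YilN is not produced.
With no repressor bound, *kulX* is transcribed.
→ *kulX* is ON.
3 of the 5 genes are transcribed.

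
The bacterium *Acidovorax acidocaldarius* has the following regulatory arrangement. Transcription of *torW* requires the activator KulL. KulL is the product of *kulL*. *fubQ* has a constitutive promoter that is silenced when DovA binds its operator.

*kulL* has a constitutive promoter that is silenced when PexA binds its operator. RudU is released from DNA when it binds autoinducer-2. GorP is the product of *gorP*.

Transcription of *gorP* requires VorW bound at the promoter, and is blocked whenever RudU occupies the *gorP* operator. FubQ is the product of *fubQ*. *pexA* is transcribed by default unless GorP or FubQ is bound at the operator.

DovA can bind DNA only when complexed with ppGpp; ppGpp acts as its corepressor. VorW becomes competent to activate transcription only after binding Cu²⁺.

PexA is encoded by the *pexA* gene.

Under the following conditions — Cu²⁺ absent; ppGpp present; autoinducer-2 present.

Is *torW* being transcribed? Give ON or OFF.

Autoinducer-2 is present, so RudU is inactive.
Cu²⁺ is absent, so VorW is inactive.
Required activator VorW is absent, so *gorP* is not transcribed.
So GorP is not produced.
ppGpp is present, so DovA is active.
With repressor DovA bound, *fubQ* is not transcribed.
So FubQ is not produced.
With no repressor bound, *pexA* is transcribed.
So PexA is produced and active.
With repressor PexA bound, *kulL* is not transcribed.
So KulL is not produced.
Required activator KulL is absent, so *torW* is not transcribed.

OFF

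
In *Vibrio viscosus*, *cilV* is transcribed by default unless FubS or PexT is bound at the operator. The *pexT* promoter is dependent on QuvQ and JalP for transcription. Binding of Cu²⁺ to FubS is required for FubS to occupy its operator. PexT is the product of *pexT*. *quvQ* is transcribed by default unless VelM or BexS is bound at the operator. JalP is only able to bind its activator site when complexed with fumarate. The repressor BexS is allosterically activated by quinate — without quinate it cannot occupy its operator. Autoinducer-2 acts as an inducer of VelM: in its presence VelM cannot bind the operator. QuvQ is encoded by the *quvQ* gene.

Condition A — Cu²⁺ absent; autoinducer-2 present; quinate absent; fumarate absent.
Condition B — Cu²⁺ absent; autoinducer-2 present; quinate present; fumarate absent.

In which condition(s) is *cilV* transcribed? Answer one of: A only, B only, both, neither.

both

Condition A:
Cu²⁺ is absent, so FubS is inactive.
Autoinducer-2 is present, so VelM is inactive.
Quinate is absent, so BexS is inactive.
With no repressor bound, *quvQ* is transcribed.
So QuvQ is produced and active.
Fumarate is absent, so JalP is inactive.
Required activator JalP is absent, so *pexT* is not transcribed.
So PexT is not produced.
With no repressor bound, *cilV* is transcribed.
→ *cilV* is ON in A.
Condition B:
Cu²⁺ is absent, so FubS is inactive.
Autoinducer-2 is present, so VelM is inactive.
Quinate is present, so BexS is active.
With repressor BexS bound, *quvQ* is not transcribed.
So QuvQ is not produced.
Fumarate is absent, so JalP is inactive.
Required activator QuvQ is absent, so *pexT* is not transcribed.
So PexT is not produced.
With no repressor bound, *cilV* is transcribed.
→ *cilV* is ON in B.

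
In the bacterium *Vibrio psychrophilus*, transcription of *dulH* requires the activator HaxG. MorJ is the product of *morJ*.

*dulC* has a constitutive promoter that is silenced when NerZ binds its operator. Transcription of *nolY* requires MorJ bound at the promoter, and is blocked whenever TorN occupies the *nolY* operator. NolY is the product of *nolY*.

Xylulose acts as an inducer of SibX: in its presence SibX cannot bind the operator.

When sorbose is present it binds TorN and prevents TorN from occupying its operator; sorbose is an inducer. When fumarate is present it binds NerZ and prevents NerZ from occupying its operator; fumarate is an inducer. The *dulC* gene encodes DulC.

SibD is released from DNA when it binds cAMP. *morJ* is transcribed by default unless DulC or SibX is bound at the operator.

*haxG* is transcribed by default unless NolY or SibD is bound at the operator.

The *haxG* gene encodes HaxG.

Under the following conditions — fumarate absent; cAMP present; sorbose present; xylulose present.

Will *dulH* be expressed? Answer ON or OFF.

OFF

Fumarate is absent, so NerZ is active.
With repressor NerZ bound, *dulC* is not transcribed.
So DulC is not produced.
Xylulose is present, so SibX is inactive.
With no repressor bound, *morJ* is transcribed.
So MorJ is produced and active.
Sorbose is present, so TorN is inactive.
No repressor is bound and MorJ is active, so *nolY* is transcribed.
So NolY is produced and active.
cAMP is present, so SibD is inactive.
With repressor NolY bound, *haxG* is not transcribed.
So HaxG is not produced.
Required activator HaxG is absent, so *dulH* is not transcribed.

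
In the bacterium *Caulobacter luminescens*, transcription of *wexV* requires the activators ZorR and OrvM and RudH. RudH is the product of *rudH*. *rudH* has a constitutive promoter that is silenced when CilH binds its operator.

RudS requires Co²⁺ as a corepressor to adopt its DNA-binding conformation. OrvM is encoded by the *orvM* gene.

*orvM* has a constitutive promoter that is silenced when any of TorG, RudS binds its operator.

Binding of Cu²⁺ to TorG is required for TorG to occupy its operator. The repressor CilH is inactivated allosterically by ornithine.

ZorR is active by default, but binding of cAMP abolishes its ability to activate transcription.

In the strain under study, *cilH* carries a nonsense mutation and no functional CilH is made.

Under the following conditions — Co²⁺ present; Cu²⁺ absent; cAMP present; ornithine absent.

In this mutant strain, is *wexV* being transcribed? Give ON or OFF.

cAMP is present, so ZorR is inactive.
Cu²⁺ is absent, so TorG is inactive.
Co²⁺ is present, so RudS is active.
With repressor RudS bound, *orvM* is not transcribed.
So OrvM is not produced.
CilH is non-functional in this strain, so it has no effect.
With no repressor bound, *rudH* is transcribed.
So RudH is produced and active.
Required activator ZorR is absent, so *wexV* is not transcribed.

OFF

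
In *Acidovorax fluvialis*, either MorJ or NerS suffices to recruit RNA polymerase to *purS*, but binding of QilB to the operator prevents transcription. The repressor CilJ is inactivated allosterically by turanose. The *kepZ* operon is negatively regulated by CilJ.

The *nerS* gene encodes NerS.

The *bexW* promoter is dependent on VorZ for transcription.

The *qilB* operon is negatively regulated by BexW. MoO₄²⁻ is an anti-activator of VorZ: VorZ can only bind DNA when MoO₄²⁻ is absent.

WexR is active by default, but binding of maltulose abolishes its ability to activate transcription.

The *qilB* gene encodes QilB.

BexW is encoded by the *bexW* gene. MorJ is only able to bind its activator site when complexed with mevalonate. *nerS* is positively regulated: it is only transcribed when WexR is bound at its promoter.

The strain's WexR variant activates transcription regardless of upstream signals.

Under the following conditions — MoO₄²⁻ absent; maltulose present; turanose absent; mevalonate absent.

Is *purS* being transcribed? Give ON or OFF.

MoO₄²⁻ is absent, so VorZ is active.
No repressor is bound and VorZ is active, so *bexW* is transcribed.
So BexW is produced and active.
With repressor BexW bound, *qilB* is not transcribed.
So QilB is not produced.
Mevalonate is absent, so MorJ is inactive.
WexR is constitutively active in this strain.
No repressor is bound and WexR is active, so *nerS* is transcribed.
So NerS is produced and active.
Activator NerS is present, so *purS* is transcribed.

ON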